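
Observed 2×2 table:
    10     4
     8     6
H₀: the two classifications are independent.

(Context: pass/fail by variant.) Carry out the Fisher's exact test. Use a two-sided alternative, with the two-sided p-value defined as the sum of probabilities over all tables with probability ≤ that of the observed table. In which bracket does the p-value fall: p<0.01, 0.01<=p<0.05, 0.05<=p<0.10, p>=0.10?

Margins: r₁=14, r₂=14, c₁=18, c₂=10, n=28
p_obs = C(14,10)·C(14,8)/C(28,18); sum pmf over tables with pmf ≤ p_obs
p-value (two-sided) = 0.69458
→ bracket: p>=0.10

p-value bracket: p>=0.10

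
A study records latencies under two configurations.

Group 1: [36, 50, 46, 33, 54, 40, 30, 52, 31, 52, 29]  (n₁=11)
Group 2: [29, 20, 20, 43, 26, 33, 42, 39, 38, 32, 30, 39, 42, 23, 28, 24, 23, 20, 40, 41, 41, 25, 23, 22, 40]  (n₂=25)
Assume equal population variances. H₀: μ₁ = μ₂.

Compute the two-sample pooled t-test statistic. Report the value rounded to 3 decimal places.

test statistic = 3.082

x̄₁=41.182, s₁=9.857, n₁=11
x̄₂=31.320, s₂=8.385, n₂=25
s_p² = [10·9.857² + 24·8.385²]/34 = 78.2081
SE = √(s_p²·(1/11+1/25)) = 3.1997
t = (41.182−31.320)/3.1997 = 3.0821
df = 34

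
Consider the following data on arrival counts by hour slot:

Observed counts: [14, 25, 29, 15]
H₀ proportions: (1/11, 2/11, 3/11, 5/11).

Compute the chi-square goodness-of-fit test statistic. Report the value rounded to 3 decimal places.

test statistic = 27.508

n = 83; E_i = n·p_i = [7.55, 15.09, 22.64, 37.73]
χ² = (14−7.55)²/7.55 + (25−15.09)²/15.09 + (29−22.64)²/22.64 + (15−37.73)²/37.73 = 27.5080
df = 3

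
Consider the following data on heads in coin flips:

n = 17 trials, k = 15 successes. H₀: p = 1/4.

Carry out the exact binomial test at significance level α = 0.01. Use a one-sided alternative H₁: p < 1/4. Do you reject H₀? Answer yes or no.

Exact binomial: n=17, k=15, p₀=1/4=0.2500
P(X≤15) from Σ C(n,i)·p₀^i·(1−p₀)^(n−i)
p-value (one-sided, H₁ less) = 1.00000
At α=0.01: p ≥ α → fail to reject H₀

reject H₀: no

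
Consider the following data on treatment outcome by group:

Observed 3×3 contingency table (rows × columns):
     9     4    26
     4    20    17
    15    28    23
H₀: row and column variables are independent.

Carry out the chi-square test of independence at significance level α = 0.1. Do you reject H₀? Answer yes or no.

reject H₀: yes

Row totals [39, 41, 66], col totals [28, 52, 66], n=146
χ² = (9−7.48)²/7.48 + (4−13.89)²/13.89 + (26−17.63)²/17.63 + (4−7.86)²/7.86 + (20−14.60)²/14.60 + (17−18.53)²/18.53 + (15−12.66)²/12.66 + (28−23.51)²/23.51 + (23−29.84)²/29.84 = 18.2031
df = 4
p-value (upper-tail) = 0.00113
At α=0.1: p < α → reject H₀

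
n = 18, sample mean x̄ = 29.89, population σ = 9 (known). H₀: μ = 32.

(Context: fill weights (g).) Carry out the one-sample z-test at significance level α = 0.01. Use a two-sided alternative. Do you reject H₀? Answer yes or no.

SE = σ/√n = 9/√18 = 2.1213
z = (x̄−μ₀)/SE = (29.89−32)/2.1213 = -0.9947
p-value (two-sided) = 0.31990
At α=0.01: p ≥ α → fail to reject H₀

reject H₀: no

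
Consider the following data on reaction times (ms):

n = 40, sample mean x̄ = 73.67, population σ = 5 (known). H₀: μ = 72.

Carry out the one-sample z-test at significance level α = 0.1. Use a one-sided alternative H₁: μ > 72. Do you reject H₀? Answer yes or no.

SE = σ/√n = 5/√40 = 0.7906
z = (x̄−μ₀)/SE = (73.67−72)/0.7906 = 2.1124
p-value (one-sided, H₁ greater) = 0.01733
At α=0.1: p < α → reject H₀

reject H₀: yes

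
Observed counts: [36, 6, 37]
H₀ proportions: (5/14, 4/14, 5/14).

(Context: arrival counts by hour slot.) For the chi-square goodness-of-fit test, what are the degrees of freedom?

degrees of freedom = 2

df = k − 1 = 3 − 1 = 2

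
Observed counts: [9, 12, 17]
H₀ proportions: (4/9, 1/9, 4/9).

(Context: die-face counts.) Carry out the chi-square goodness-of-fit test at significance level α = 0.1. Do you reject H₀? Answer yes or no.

n = 38; E_i = n·p_i = [16.89, 4.22, 16.89]
χ² = (9−16.89)²/16.89 + (12−4.22)²/4.22 + (17−16.89)²/16.89 = 18.0132
df = 2
p-value (upper-tail) = 0.00012
At α=0.1: p < α → reject H₀

reject H₀: yes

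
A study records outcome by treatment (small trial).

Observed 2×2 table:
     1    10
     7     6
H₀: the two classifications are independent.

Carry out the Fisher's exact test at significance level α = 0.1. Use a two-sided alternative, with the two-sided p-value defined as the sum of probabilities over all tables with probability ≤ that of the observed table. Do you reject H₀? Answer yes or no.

Margins: r₁=11, r₂=13, c₁=8, c₂=16, n=24
p_obs = C(11,1)·C(13,7)/C(24,8); sum pmf over tables with pmf ≤ p_obs
p-value (two-sided) = 0.03347
At α=0.1: p < α → reject H₀

reject H₀: yes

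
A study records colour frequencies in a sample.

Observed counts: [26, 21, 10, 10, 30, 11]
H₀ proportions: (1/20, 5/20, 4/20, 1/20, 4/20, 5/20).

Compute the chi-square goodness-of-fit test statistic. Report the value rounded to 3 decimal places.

test statistic = 102.815

n = 108; E_i = n·p_i = [5.40, 27.00, 21.60, 5.40, 21.60, 27.00]
χ² = (26−5.40)²/5.40 + (21−27.00)²/27.00 + (10−21.60)²/21.60 + (10−5.40)²/5.40 + (30−21.60)²/21.60 + (11−27.00)²/27.00 = 102.8148
df = 5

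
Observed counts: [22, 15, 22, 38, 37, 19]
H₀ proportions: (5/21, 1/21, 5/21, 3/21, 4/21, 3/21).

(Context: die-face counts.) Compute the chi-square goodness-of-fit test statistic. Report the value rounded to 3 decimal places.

n = 153; E_i = n·p_i = [36.43, 7.29, 36.43, 21.86, 29.14, 21.86]
χ² = (22−36.43)²/36.43 + (15−7.29)²/7.29 + (22−36.43)²/36.43 + (38−21.86)²/21.86 + (37−29.14)²/29.14 + (19−21.86)²/21.86 = 34.0121
df = 5

test statistic = 34.012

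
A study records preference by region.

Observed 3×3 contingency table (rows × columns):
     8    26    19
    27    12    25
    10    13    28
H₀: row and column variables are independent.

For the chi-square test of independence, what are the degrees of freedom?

df = (r−1)(c−1) = (3−1)·(3−1) = 4

degrees of freedom = 4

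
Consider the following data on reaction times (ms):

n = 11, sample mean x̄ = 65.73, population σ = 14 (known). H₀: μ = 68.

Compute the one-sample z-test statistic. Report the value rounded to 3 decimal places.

test statistic = -0.538

SE = σ/√n = 14/√11 = 4.2212
z = (x̄−μ₀)/SE = (65.73−68)/4.2212 = -0.5378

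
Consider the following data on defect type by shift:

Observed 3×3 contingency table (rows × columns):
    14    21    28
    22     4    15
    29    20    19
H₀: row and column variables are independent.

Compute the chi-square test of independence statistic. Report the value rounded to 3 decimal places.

test statistic = 15.403

Row totals [63, 41, 68], col totals [65, 45, 62], n=172
χ² = (14−23.81)²/23.81 + (21−16.48)²/16.48 + (28−22.71)²/22.71 + (22−15.49)²/15.49 + (4−10.73)²/10.73 + (15−14.78)²/14.78 + (29−25.70)²/25.70 + (20−17.79)²/17.79 + (19−24.51)²/24.51 = 15.4027
df = 4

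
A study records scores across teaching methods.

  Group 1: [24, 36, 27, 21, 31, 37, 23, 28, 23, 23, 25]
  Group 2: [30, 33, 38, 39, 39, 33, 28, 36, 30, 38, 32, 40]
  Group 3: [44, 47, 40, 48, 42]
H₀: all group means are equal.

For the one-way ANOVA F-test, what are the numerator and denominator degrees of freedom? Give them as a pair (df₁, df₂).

degrees of freedom = [2, 25]

k = 3 groups, N = 28 total
df = (k−1, N−k) = (3−1, 28−3) = (2, 25)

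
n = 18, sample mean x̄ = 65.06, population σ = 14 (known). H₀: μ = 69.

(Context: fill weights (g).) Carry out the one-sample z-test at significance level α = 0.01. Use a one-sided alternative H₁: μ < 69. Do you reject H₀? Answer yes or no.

reject H₀: no

SE = σ/√n = 14/√18 = 3.2998
z = (x̄−μ₀)/SE = (65.06−69)/3.2998 = -1.1940
p-value (one-sided, H₁ less) = 0.11624
At α=0.01: p ≥ α → fail to reject H₀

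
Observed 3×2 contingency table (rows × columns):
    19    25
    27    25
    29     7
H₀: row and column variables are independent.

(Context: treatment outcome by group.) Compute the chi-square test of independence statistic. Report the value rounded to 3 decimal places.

Row totals [44, 52, 36], col totals [75, 57], n=132
χ² = (19−25.00)²/25.00 + (25−19.00)²/19.00 + (27−29.55)²/29.55 + (25−22.45)²/22.45 + (29−20.45)²/20.45 + (7−15.55)²/15.55 = 12.1102
df = 2

test statistic = 12.110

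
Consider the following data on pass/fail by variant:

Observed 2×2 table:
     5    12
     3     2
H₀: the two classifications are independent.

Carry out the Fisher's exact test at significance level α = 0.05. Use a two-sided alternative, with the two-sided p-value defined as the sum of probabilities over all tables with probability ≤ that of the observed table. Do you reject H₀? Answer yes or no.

reject H₀: no

Margins: r₁=17, r₂=5, c₁=8, c₂=14, n=22
p_obs = C(17,5)·C(5,3)/C(22,8); sum pmf over tables with pmf ≤ p_obs
p-value (two-sided) = 0.30888
At α=0.05: p ≥ α → fail to reject H₀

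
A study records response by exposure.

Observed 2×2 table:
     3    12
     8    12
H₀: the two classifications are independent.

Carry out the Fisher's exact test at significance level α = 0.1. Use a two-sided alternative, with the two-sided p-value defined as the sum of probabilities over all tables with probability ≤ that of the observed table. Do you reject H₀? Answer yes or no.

Margins: r₁=15, r₂=20, c₁=11, c₂=24, n=35
p_obs = C(15,3)·C(20,8)/C(35,11); sum pmf over tables with pmf ≤ p_obs
p-value (two-sided) = 0.28142
At α=0.1: p ≥ α → fail to reject H₀

reject H₀: no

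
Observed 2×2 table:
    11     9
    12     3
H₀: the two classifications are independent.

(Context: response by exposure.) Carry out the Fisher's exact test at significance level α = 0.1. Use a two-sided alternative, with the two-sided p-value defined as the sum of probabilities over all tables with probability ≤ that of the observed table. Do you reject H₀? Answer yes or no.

reject H₀: no

Margins: r₁=20, r₂=15, c₁=23, c₂=12, n=35
p_obs = C(20,11)·C(15,12)/C(35,23); sum pmf over tables with pmf ≤ p_obs
p-value (two-sided) = 0.16292
At α=0.1: p ≥ α → fail to reject H₀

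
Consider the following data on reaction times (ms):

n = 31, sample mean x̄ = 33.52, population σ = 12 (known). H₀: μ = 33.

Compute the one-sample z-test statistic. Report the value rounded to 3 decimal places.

test statistic = 0.241

SE = σ/√n = 12/√31 = 2.1553
z = (x̄−μ₀)/SE = (33.52−33)/2.1553 = 0.2413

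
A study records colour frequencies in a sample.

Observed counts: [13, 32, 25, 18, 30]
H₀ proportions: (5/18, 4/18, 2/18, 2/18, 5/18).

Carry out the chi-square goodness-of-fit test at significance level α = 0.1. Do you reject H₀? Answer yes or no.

n = 118; E_i = n·p_i = [32.78, 26.22, 13.11, 13.11, 32.78]
χ² = (13−32.78)²/32.78 + (32−26.22)²/26.22 + (25−13.11)²/13.11 + (18−13.11)²/13.11 + (30−32.78)²/32.78 = 26.0458
df = 4
p-value (upper-tail) = 0.00003
At α=0.1: p < α → reject H₀

reject H₀: yes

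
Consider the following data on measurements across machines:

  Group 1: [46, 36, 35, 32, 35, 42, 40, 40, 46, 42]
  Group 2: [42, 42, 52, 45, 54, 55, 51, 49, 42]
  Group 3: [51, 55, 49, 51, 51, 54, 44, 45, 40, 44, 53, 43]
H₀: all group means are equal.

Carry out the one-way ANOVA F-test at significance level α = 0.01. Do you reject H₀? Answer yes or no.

reject H₀: yes

Group means [39.40, 48.00, 48.33], grand mean 45.355
SSB = Σnᵢ(x̄ᵢ−x̄)² = 524.030; SSW = ΣΣ(x−x̄ᵢ)² = 701.067
MSB = 524.030/2 = 262.0151; MSW = 701.067/28 = 25.0381
F = MSB/MSW = 10.4647
df = (2, 28)
p-value (upper-tail) = 0.00040
At α=0.01: p < α → reject H₀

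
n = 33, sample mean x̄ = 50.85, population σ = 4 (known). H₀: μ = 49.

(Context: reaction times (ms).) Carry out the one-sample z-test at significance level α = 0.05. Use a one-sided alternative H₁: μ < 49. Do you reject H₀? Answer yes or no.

reject H₀: no

SE = σ/√n = 4/√33 = 0.6963
z = (x̄−μ₀)/SE = (50.85−49)/0.6963 = 2.6569
p-value (one-sided, H₁ less) = 0.99606
At α=0.05: p ≥ α → fail to reject H₀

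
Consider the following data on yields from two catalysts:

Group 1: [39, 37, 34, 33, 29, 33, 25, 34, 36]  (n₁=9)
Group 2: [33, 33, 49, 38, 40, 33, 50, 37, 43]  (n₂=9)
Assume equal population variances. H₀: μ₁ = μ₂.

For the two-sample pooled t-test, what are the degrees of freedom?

df = n₁ + n₂ − 2 = 9 + 9 − 2 = 16

degrees of freedom = 16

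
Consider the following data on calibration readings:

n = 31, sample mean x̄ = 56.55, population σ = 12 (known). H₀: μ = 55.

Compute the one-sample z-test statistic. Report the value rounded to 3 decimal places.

test statistic = 0.719

SE = σ/√n = 12/√31 = 2.1553
z = (x̄−μ₀)/SE = (56.55−55)/2.1553 = 0.7192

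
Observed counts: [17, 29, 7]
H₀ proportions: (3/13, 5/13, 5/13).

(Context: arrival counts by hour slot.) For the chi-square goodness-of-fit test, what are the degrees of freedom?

degrees of freedom = 2

df = k − 1 = 3 − 1 = 2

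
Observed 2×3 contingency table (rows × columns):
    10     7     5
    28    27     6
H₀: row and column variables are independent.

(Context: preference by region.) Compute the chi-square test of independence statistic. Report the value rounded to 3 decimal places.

test statistic = 2.639

Row totals [22, 61], col totals [38, 34, 11], n=83
χ² = (10−10.07)²/10.07 + (7−9.01)²/9.01 + (5−2.92)²/2.92 + (28−27.93)²/27.93 + (27−24.99)²/24.99 + (6−8.08)²/8.08 = 2.6394
df = 2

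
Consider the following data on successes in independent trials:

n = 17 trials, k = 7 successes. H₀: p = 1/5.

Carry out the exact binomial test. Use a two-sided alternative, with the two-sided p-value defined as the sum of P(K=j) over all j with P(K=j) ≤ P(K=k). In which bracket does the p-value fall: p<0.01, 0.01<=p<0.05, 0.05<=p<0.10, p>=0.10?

Exact binomial: n=17, k=7, p₀=1/5=0.2000
P(X=j) = C(n,j)·p₀^j·(1−p₀)^(n−j); p = Σ P(X=j) over j with P(X=j) ≤ P(X=7)
p-value (two-sided) = 0.06018
→ bracket: 0.05<=p<0.10

p-value bracket: 0.05<=p<0.10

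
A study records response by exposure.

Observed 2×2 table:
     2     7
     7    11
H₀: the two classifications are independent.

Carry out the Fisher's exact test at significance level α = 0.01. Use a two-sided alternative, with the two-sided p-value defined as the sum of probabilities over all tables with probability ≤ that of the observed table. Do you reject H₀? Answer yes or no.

reject H₀: no

Margins: r₁=9, r₂=18, c₁=9, c₂=18, n=27
p_obs = C(9,2)·C(18,7)/C(27,9); sum pmf over tables with pmf ≤ p_obs
p-value (two-sided) = 0.66729
At α=0.01: p ≥ α → fail to reject H₀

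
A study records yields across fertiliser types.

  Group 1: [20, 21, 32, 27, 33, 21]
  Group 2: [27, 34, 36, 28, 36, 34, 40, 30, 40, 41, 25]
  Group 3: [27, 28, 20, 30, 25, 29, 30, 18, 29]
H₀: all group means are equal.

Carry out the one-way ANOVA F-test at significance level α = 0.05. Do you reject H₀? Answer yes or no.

reject H₀: yes

Group means [25.67, 33.73, 26.22], grand mean 29.269
SSB = Σnᵢ(x̄ᵢ−x̄)² = 380.045; SSW = ΣΣ(x−x̄ᵢ)² = 637.071
MSB = 380.045/2 = 190.0223; MSW = 637.071/23 = 27.6987
F = MSB/MSW = 6.8603
df = (2, 23)
p-value (upper-tail) = 0.00461
At α=0.05: p < α → reject H₀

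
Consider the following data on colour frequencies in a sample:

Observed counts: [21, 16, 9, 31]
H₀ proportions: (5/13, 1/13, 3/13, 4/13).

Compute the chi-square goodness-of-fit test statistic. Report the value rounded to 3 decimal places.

test statistic = 26.232

n = 77; E_i = n·p_i = [29.62, 5.92, 17.77, 23.69]
χ² = (21−29.62)²/29.62 + (16−5.92)²/5.92 + (9−17.77)²/17.77 + (31−23.69)²/23.69 = 26.2318
df = 3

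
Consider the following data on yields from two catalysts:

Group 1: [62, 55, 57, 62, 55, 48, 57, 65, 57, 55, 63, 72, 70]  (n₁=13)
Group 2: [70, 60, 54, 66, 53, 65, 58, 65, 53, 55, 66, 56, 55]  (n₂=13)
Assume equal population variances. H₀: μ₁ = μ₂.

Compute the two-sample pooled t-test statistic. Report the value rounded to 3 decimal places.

x̄₁=59.846, s₁=6.656, n₁=13
x̄₂=59.692, s₂=5.950, n₂=13
s_p² = [12·6.656² + 12·5.950²]/24 = 39.8526
SE = √(s_p²·(1/13+1/13)) = 2.4761
t = (59.846−59.692)/2.4761 = 0.0621
df = 24

test statistic = 0.062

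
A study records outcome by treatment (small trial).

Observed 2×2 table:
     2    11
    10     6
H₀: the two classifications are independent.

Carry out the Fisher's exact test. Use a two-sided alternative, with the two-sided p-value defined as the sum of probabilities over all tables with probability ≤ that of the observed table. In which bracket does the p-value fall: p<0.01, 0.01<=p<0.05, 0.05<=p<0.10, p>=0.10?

Margins: r₁=13, r₂=16, c₁=12, c₂=17, n=29
p_obs = C(13,2)·C(16,10)/C(29,12); sum pmf over tables with pmf ≤ p_obs
p-value (two-sided) = 0.02157
→ bracket: 0.01<=p<0.05

p-value bracket: 0.01<=p<0.05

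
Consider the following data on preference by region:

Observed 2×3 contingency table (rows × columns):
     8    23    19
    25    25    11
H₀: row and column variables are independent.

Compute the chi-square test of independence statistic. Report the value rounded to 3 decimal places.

Row totals [50, 61], col totals [33, 48, 30], n=111
χ² = (8−14.86)²/14.86 + (23−21.62)²/21.62 + (19−13.51)²/13.51 + (25−18.14)²/18.14 + (25−26.38)²/26.38 + (11−16.49)²/16.49 = 9.9822
df = 2

test statistic = 9.982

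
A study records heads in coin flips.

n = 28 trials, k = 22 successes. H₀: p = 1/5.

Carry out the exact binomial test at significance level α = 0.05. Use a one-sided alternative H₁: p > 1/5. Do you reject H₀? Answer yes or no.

Exact binomial: n=28, k=22, p₀=1/5=0.2000
P(X≥22) from Σ C(n,i)·p₀^i·(1−p₀)^(n−i)
p-value (one-sided, H₁ greater) = 0.00000
At α=0.05: p < α → reject H₀

reject H₀: yes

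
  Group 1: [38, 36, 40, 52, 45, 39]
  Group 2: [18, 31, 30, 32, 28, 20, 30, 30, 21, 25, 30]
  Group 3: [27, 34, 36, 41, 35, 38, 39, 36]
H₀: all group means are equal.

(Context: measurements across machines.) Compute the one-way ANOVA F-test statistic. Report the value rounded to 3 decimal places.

Group means [41.67, 26.82, 35.75], grand mean 33.240
SSB = Σnᵢ(x̄ᵢ−x̄)² = 930.090; SSW = ΣΣ(x−x̄ᵢ)² = 544.470
MSB = 930.090/2 = 465.0452; MSW = 544.470/22 = 24.7486
F = MSB/MSW = 18.7907
df = (2, 22)

test statistic = 18.791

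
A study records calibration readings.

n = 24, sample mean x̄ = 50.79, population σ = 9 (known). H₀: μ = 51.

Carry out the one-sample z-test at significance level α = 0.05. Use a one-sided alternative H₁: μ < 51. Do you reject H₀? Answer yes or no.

SE = σ/√n = 9/√24 = 1.8371
z = (x̄−μ₀)/SE = (50.79−51)/1.8371 = -0.1143
p-value (one-sided, H₁ less) = 0.45450
At α=0.05: p ≥ α → fail to reject H₀

reject H₀: no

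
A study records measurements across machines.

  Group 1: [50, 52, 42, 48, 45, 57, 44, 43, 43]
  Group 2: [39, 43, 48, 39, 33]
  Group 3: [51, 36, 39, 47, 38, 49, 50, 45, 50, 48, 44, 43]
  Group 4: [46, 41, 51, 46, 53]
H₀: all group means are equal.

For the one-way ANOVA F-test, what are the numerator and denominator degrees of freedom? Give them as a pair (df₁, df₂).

k = 4 groups, N = 31 total
df = (k−1, N−k) = (4−1, 31−4) = (3, 27)

degrees of freedom = [3, 27]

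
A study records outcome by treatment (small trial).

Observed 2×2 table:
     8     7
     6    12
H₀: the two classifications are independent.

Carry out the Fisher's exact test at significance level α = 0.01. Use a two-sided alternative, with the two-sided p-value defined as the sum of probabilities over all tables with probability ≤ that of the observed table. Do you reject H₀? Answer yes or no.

Margins: r₁=15, r₂=18, c₁=14, c₂=19, n=33
p_obs = C(15,8)·C(18,6)/C(33,14); sum pmf over tables with pmf ≤ p_obs
p-value (two-sided) = 0.30411
At α=0.01: p ≥ α → fail to reject H₀

reject H₀: no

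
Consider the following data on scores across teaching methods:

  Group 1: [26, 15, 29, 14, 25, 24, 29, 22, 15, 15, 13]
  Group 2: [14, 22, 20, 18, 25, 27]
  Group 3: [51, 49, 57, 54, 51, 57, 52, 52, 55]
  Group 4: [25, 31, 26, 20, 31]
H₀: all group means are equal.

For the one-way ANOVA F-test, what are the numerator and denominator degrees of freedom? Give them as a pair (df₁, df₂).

degrees of freedom = [3, 27]

k = 4 groups, N = 31 total
df = (k−1, N−k) = (4−1, 31−4) = (3, 27)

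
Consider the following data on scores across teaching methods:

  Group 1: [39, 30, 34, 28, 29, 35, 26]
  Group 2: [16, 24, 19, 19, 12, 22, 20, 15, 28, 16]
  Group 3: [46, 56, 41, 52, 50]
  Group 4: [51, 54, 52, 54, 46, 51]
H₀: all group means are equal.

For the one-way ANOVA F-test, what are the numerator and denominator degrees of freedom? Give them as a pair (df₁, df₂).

degrees of freedom = [3, 24]

k = 4 groups, N = 28 total
df = (k−1, N−k) = (4−1, 28−4) = (3, 24)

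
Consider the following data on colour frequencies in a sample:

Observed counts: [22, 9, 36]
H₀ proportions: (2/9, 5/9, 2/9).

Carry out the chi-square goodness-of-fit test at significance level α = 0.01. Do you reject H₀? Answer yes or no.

n = 67; E_i = n·p_i = [14.89, 37.22, 14.89]
χ² = (22−14.89)²/14.89 + (9−37.22)²/37.22 + (36−14.89)²/14.89 = 54.7284
df = 2
p-value (upper-tail) = 0.00000
At α=0.01: p < α → reject H₀

reject H₀: yes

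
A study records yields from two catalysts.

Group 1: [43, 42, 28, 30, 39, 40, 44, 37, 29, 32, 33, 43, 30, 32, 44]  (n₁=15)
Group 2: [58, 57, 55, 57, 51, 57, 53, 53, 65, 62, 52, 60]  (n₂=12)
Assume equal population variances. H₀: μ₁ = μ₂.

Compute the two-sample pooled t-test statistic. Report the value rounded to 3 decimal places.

test statistic = -9.845

x̄₁=36.400, s₁=6.045, n₁=15
x̄₂=56.667, s₂=4.207, n₂=12
s_p² = [14·6.045² + 11·4.207²]/25 = 28.2507
SE = √(s_p²·(1/15+1/12)) = 2.0585
t = (36.400−56.667)/2.0585 = -9.8452
df = 25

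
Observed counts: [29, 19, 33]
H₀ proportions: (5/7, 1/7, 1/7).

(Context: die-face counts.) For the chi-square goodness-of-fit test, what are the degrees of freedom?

df = k − 1 = 3 − 1 = 2

degrees of freedom = 2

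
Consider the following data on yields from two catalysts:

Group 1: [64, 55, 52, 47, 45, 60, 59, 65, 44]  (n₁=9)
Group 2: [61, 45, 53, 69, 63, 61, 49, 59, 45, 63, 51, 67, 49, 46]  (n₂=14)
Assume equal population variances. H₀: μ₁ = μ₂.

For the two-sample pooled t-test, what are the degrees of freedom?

df = n₁ + n₂ − 2 = 9 + 14 − 2 = 21

degrees of freedom = 21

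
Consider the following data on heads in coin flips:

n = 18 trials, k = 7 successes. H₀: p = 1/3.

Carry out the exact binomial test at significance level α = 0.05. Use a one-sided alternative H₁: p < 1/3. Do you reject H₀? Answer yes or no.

Exact binomial: n=18, k=7, p₀=1/3=0.3333
P(X≤7) from Σ C(n,i)·p₀^i·(1−p₀)^(n−i)
p-value (one-sided, H₁ less) = 0.77674
At α=0.05: p ≥ α → fail to reject H₀

reject H₀: no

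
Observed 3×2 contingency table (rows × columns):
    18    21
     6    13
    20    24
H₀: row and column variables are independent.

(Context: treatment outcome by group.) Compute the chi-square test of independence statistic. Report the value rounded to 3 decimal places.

test statistic = 1.276

Row totals [39, 19, 44], col totals [44, 58], n=102
χ² = (18−16.82)²/16.82 + (21−22.18)²/22.18 + (6−8.20)²/8.20 + (13−10.80)²/10.80 + (20−18.98)²/18.98 + (24−25.02)²/25.02 = 1.2758
df = 2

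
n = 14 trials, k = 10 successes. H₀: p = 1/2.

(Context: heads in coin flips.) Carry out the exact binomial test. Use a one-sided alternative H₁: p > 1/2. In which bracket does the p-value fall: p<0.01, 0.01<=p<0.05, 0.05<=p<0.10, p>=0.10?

p-value bracket: 0.05<=p<0.10

Exact binomial: n=14, k=10, p₀=1/2=0.5000
P(X≥10) from Σ C(n,i)·p₀^i·(1−p₀)^(n−i)
p-value (one-sided, H₁ greater) = 0.08978
→ bracket: 0.05<=p<0.10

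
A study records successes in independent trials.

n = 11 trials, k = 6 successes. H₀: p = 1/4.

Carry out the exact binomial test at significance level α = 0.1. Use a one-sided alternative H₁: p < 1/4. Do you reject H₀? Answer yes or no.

reject H₀: no

Exact binomial: n=11, k=6, p₀=1/4=0.2500
P(X≤6) from Σ C(n,i)·p₀^i·(1−p₀)^(n−i)
p-value (one-sided, H₁ less) = 0.99244
At α=0.1: p ≥ α → fail to reject H₀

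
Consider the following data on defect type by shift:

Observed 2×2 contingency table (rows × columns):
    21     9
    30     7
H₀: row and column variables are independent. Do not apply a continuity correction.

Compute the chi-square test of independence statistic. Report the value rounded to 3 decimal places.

Row totals [30, 37], col totals [51, 16], n=67
χ² = (21−22.84)²/22.84 + (9−7.16)²/7.16 + (30−28.16)²/28.16 + (7−8.84)²/8.84 = 1.1191
df = 1

test statistic = 1.119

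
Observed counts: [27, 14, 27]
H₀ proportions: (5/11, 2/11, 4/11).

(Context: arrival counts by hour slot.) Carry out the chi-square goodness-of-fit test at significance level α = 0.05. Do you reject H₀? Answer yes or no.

reject H₀: no

n = 68; E_i = n·p_i = [30.91, 12.36, 24.73]
χ² = (27−30.91)²/30.91 + (14−12.36)²/12.36 + (27−24.73)²/24.73 = 0.9199
df = 2
p-value (upper-tail) = 0.63133
At α=0.05: p ≥ α → fail to reject H₀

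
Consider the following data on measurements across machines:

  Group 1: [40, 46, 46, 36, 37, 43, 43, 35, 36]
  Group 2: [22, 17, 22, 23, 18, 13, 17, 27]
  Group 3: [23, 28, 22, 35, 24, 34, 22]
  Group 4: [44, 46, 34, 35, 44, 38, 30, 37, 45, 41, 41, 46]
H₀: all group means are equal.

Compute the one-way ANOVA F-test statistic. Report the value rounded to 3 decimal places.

test statistic = 36.817

Group means [40.22, 19.88, 26.86, 40.08], grand mean 33.056
SSB = Σnᵢ(x̄ᵢ−x̄)² = 2713.685; SSW = ΣΣ(x−x̄ᵢ)² = 786.204
MSB = 2713.685/3 = 904.5615; MSW = 786.204/32 = 24.5689
F = MSB/MSW = 36.8174
df = (3, 32)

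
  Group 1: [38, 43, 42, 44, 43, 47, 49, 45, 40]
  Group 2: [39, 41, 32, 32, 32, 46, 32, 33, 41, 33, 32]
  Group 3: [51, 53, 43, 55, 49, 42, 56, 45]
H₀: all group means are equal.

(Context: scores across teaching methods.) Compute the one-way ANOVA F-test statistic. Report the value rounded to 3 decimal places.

test statistic = 19.749

Group means [43.44, 35.73, 49.25], grand mean 42.071
SSB = Σnᵢ(x̄ᵢ−x̄)² = 871.953; SSW = ΣΣ(x−x̄ᵢ)² = 551.904
MSB = 871.953/2 = 435.9766; MSW = 551.904/25 = 22.0762
F = MSB/MSW = 19.7487
df = (2, 25)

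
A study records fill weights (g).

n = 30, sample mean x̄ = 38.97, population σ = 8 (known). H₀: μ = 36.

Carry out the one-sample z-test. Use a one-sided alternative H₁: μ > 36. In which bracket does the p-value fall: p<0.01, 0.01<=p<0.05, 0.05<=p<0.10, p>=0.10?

p-value bracket: 0.01<=p<0.05

SE = σ/√n = 8/√30 = 1.4606
z = (x̄−μ₀)/SE = (38.97−36)/1.4606 = 2.0334
p-value (one-sided, H₁ greater) = 0.02101
→ bracket: 0.01<=p<0.05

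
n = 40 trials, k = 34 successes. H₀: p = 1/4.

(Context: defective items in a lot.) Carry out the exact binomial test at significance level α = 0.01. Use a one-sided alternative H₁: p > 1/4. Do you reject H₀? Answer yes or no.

Exact binomial: n=40, k=34, p₀=1/4=0.2500
P(X≥34) from Σ C(n,i)·p₀^i·(1−p₀)^(n−i)
p-value (one-sided, H₁ greater) = 0.00000
At α=0.01: p < α → reject H₀

reject H₀: yes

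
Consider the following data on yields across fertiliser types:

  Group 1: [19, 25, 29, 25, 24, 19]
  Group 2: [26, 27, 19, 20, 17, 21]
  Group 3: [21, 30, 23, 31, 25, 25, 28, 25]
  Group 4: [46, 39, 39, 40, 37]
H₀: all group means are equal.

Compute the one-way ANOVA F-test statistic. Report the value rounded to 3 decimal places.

Group means [23.50, 21.67, 26.00, 40.20], grand mean 27.200
SSB = Σnᵢ(x̄ᵢ−x̄)² = 1122.367; SSW = ΣΣ(x−x̄ᵢ)² = 283.633
MSB = 1122.367/3 = 374.1222; MSW = 283.633/21 = 13.5063
F = MSB/MSW = 27.6997
df = (3, 21)

test statistic = 27.700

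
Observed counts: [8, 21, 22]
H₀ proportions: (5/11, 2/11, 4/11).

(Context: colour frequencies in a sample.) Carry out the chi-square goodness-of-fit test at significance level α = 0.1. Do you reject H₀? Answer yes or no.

reject H₀: yes

n = 51; E_i = n·p_i = [23.18, 9.27, 18.55]
χ² = (8−23.18)²/23.18 + (21−9.27)²/9.27 + (22−18.55)²/18.55 = 25.4176
df = 2
p-value (upper-tail) = 0.00000
At α=0.1: p < α → reject H₀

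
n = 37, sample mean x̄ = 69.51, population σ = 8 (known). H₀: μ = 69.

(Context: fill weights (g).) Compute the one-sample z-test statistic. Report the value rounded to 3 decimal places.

test statistic = 0.388

SE = σ/√n = 8/√37 = 1.3152
z = (x̄−μ₀)/SE = (69.51−69)/1.3152 = 0.3878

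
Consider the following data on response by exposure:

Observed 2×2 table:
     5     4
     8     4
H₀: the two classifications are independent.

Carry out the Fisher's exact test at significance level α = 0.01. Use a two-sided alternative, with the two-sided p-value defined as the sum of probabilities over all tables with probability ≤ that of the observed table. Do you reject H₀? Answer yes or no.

reject H₀: no

Margins: r₁=9, r₂=12, c₁=13, c₂=8, n=21
p_obs = C(9,5)·C(12,8)/C(21,13); sum pmf over tables with pmf ≤ p_obs
p-value (two-sided) = 0.67307
At α=0.01: p ≥ α → fail to reject H₀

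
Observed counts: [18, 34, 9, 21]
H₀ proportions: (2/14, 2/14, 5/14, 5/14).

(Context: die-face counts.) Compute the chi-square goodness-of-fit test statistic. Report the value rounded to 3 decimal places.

n = 82; E_i = n·p_i = [11.71, 11.71, 29.29, 29.29]
χ² = (18−11.71)²/11.71 + (34−11.71)²/11.71 + (9−29.29)²/29.29 + (21−29.29)²/29.29 = 62.1659
df = 3

test statistic = 62.166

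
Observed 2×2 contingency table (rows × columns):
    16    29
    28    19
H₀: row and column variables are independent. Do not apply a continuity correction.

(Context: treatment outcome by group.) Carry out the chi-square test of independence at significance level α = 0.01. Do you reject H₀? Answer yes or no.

reject H₀: no

Row totals [45, 47], col totals [44, 48], n=92
χ² = (16−21.52)²/21.52 + (29−23.48)²/23.48 + (28−22.48)²/22.48 + (19−24.52)²/24.52 = 5.3151
df = 1
p-value (upper-tail) = 0.02114
At α=0.01: p ≥ α → fail to reject H₀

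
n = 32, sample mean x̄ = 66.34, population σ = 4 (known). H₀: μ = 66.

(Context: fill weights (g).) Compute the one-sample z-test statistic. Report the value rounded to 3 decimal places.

SE = σ/√n = 4/√32 = 0.7071
z = (x̄−μ₀)/SE = (66.34−66)/0.7071 = 0.4808

test statistic = 0.481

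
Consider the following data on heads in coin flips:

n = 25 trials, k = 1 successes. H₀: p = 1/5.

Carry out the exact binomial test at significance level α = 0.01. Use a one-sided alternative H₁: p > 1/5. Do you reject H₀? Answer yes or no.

reject H₀: no

Exact binomial: n=25, k=1, p₀=1/5=0.2000
P(X≥1) from Σ C(n,i)·p₀^i·(1−p₀)^(n−i)
p-value (one-sided, H₁ greater) = 0.99622
At α=0.01: p ≥ α → fail to reject H₀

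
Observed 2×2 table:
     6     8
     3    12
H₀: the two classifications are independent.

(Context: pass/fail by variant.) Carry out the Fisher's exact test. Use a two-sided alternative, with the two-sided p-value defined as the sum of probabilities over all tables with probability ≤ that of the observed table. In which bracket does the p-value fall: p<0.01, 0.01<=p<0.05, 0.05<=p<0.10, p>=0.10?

p-value bracket: p>=0.10

Margins: r₁=14, r₂=15, c₁=9, c₂=20, n=29
p_obs = C(14,6)·C(15,3)/C(29,9); sum pmf over tables with pmf ≤ p_obs
p-value (two-sided) = 0.24508
→ bracket: p>=0.10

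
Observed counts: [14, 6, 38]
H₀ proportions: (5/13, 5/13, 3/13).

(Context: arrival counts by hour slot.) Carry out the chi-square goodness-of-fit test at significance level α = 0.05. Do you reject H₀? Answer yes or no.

reject H₀: yes

n = 58; E_i = n·p_i = [22.31, 22.31, 13.38]
χ² = (14−22.31)²/22.31 + (6−22.31)²/22.31 + (38−13.38)²/13.38 = 60.2851
df = 2
p-value (upper-tail) = 0.00000
At α=0.05: p < α → reject H₀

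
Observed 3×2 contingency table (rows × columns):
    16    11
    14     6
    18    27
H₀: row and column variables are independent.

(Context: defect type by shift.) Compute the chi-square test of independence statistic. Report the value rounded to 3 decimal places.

test statistic = 5.763

Row totals [27, 20, 45], col totals [48, 44], n=92
χ² = (16−14.09)²/14.09 + (11−12.91)²/12.91 + (14−10.43)²/10.43 + (6−9.57)²/9.57 + (18−23.48)²/23.48 + (27−21.52)²/21.52 = 5.7629
df = 2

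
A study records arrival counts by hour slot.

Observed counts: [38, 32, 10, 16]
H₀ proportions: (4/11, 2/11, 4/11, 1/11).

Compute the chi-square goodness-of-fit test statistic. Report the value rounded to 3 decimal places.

n = 96; E_i = n·p_i = [34.91, 17.45, 34.91, 8.73]
χ² = (38−34.91)²/34.91 + (32−17.45)²/17.45 + (10−34.91)²/34.91 + (16−8.73)²/8.73 = 36.2292
df = 3

test statistic = 36.229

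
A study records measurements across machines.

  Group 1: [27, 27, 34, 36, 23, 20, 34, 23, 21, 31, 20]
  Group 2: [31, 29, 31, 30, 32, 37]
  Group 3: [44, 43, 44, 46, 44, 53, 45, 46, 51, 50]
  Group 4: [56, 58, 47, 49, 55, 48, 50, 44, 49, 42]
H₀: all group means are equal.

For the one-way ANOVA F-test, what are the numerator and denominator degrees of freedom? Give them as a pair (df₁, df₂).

k = 4 groups, N = 37 total
df = (k−1, N−k) = (4−1, 37−4) = (3, 33)

degrees of freedom = [3, 33]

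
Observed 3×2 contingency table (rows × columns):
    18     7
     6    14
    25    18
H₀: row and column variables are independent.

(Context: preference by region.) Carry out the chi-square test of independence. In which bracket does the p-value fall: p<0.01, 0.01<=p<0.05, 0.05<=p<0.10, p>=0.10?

Row totals [25, 20, 43], col totals [49, 39], n=88
χ² = (18−13.92)²/13.92 + (7−11.08)²/11.08 + (6−11.14)²/11.14 + (14−8.86)²/8.86 + (25−23.94)²/23.94 + (18−19.06)²/19.06 = 8.1484
df = 2
p-value (upper-tail) = 0.01701
→ bracket: 0.01<=p<0.05

p-value bracket: 0.01<=p<0.05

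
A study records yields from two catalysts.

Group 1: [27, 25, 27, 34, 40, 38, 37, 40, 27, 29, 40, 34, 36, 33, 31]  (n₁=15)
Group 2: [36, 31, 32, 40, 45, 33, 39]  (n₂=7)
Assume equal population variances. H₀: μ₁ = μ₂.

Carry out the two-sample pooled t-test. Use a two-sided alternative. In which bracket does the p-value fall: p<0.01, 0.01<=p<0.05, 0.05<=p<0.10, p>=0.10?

x̄₁=33.200, s₁=5.281, n₁=15
x̄₂=36.571, s₂=5.062, n₂=7
s_p² = [14·5.281² + 6·5.062²]/20 = 27.2057
SE = √(s_p²·(1/15+1/7)) = 2.3875
t = (33.200−36.571)/2.3875 = -1.4121
df = 20
p-value (two-sided) = 0.17329
→ bracket: p>=0.10

p-value bracket: p>=0.10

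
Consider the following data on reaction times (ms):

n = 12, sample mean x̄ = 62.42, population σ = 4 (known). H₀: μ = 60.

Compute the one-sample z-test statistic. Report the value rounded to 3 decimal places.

SE = σ/√n = 4/√12 = 1.1547
z = (x̄−μ₀)/SE = (62.42−60)/1.1547 = 2.0958

test statistic = 2.096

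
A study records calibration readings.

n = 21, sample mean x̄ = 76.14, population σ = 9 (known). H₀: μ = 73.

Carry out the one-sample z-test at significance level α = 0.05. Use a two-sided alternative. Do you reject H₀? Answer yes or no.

reject H₀: no

SE = σ/√n = 9/√21 = 1.9640
z = (x̄−μ₀)/SE = (76.14−73)/1.9640 = 1.5988
p-value (two-sided) = 0.10986
At α=0.05: p ≥ α → fail to reject H₀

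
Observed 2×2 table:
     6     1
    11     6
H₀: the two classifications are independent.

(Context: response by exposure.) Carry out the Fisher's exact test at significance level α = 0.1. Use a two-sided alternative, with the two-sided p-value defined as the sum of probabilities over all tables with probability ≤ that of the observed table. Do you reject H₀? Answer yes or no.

Margins: r₁=7, r₂=17, c₁=17, c₂=7, n=24
p_obs = C(7,6)·C(17,11)/C(24,17); sum pmf over tables with pmf ≤ p_obs
p-value (two-sided) = 0.62454
At α=0.1: p ≥ α → fail to reject H₀

reject H₀: no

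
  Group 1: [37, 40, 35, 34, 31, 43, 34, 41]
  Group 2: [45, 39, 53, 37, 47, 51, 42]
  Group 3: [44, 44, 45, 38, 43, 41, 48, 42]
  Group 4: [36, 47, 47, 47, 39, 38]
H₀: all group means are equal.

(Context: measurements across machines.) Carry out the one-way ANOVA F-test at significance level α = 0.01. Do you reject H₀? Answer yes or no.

Group means [36.88, 44.86, 43.12, 42.33], grand mean 41.655
SSB = Σnᵢ(x̄ᵢ−x̄)² = 274.611; SSW = ΣΣ(x−x̄ᵢ)² = 527.940
MSB = 274.611/3 = 91.5371; MSW = 527.940/25 = 21.1176
F = MSB/MSW = 4.3346
df = (3, 25)
p-value (upper-tail) = 0.01366
At α=0.01: p ≥ α → fail to reject H₀

reject H₀: no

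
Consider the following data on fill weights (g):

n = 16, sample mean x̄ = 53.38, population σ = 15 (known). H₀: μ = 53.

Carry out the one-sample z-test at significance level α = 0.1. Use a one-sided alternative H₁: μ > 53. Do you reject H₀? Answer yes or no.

reject H₀: no

SE = σ/√n = 15/√16 = 3.7500
z = (x̄−μ₀)/SE = (53.38−53)/3.7500 = 0.1013
p-value (one-sided, H₁ greater) = 0.45964
At α=0.1: p ≥ α → fail to reject H₀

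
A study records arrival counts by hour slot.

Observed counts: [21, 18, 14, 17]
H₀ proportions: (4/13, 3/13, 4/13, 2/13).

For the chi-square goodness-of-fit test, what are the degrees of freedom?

degrees of freedom = 3

df = k − 1 = 4 − 1 = 3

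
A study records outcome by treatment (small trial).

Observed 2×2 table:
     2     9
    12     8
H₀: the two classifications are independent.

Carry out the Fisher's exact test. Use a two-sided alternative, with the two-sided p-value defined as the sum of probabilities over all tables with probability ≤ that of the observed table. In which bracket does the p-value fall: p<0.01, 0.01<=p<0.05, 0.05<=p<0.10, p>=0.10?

Margins: r₁=11, r₂=20, c₁=14, c₂=17, n=31
p_obs = C(11,2)·C(20,12)/C(31,14); sum pmf over tables with pmf ≤ p_obs
p-value (two-sided) = 0.05703
→ bracket: 0.05<=p<0.10

p-value bracket: 0.05<=p<0.10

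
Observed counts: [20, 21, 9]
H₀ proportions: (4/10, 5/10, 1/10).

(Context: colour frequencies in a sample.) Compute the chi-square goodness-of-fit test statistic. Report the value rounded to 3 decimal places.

n = 50; E_i = n·p_i = [20.00, 25.00, 5.00]
χ² = (20−20.00)²/20.00 + (21−25.00)²/25.00 + (9−5.00)²/5.00 = 3.8400
df = 2

test statistic = 3.840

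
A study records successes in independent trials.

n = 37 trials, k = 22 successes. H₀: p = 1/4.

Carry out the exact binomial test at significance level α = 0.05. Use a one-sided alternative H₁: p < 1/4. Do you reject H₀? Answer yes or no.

Exact binomial: n=37, k=22, p₀=1/4=0.2500
P(X≤22) from Σ C(n,i)·p₀^i·(1−p₀)^(n−i)
p-value (one-sided, H₁ less) = 1.00000
At α=0.05: p ≥ α → fail to reject H₀

reject H₀: no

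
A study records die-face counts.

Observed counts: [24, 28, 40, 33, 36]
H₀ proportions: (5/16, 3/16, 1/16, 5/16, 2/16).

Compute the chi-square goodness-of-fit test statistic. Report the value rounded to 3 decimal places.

test statistic = 121.468

n = 161; E_i = n·p_i = [50.31, 30.19, 10.06, 50.31, 20.12]
χ² = (24−50.31)²/50.31 + (28−30.19)²/30.19 + (40−10.06)²/10.06 + (33−50.31)²/50.31 + (36−20.12)²/20.12 = 121.4679
df = 4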